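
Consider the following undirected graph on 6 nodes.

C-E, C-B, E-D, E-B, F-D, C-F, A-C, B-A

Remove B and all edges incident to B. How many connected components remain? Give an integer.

B's neighbors (A, C, and E) remain reachable from one another through other ties, so the rest of the network stays in one piece.

1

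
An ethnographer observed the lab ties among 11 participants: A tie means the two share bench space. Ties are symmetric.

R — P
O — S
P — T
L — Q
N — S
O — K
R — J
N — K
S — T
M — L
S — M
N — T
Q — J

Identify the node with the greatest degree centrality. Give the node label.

Degrees — J:2, K:2, L:2, M:2, N:3, O:2, P:2, Q:2, R:2, S:4, T:3.
The maximum is 4, attained only by S.

S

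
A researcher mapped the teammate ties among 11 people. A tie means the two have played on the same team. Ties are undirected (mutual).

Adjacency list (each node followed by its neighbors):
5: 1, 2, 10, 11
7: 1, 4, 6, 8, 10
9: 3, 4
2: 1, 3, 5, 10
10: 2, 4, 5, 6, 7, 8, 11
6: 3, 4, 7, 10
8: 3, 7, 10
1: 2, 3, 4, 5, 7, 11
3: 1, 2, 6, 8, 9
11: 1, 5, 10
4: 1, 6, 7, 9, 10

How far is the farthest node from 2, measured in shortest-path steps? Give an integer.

2

Distances from 2: 1:1, 3:1, 4:2, 5:1, 6:2, 7:2, 8:2, 9:2, 10:1, 11:2.
The largest is 2 (to 7, 11, 4, 8, 6, and 9), so the eccentricity of 2 is 2.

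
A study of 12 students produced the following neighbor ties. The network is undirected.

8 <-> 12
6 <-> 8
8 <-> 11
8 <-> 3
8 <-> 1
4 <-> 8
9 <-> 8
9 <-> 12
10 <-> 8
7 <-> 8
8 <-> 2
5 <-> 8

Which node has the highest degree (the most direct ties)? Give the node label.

Degrees — 1:1, 2:1, 3:1, 4:1, 5:1, 6:1, 7:1, 8:11, 9:2, 10:1, 11:1, 12:2.
The maximum is 11, attained only by 8.

8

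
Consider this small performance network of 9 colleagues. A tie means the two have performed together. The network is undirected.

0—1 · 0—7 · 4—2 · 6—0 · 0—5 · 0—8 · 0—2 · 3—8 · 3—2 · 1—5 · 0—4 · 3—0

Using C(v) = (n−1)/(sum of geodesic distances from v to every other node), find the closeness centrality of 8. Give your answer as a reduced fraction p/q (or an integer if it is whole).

Distances from 8: 0:1, 1:2, 2:2, 3:1, 4:2, 5:2, 6:2, 7:2. Sum = 14.
n = 9, so closeness = 8/14 = 4/7.

4/7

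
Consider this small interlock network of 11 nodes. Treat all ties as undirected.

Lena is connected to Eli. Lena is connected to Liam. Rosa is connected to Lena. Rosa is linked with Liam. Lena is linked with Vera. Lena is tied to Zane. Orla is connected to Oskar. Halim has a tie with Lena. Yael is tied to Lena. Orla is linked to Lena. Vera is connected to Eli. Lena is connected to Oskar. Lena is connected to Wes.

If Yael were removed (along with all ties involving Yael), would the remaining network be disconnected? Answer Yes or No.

Even without Yael, every remaining node can still reach every other (the residual graph is connected), so Yael is not a cut vertex.

No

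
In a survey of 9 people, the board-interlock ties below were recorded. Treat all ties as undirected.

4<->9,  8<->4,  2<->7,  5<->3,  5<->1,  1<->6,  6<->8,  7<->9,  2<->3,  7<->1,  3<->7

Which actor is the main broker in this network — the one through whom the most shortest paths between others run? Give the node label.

7

Unnormalized betweenness of each node: 1:53/6, 2:0, 3:7/3, 4:17/6, 5:4/3, 6:9/2, 7:37/3, 8:7/3, 9:11/2.
7 has the largest value, 37/3, making it the main broker — the node through which the most shortest paths run.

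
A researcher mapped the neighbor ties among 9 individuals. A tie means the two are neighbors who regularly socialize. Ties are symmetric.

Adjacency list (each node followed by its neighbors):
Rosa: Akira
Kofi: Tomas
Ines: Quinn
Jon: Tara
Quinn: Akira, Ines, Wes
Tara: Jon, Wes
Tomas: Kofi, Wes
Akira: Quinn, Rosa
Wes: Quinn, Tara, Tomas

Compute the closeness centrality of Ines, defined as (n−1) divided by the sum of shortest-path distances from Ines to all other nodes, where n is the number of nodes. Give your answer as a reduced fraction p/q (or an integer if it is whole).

4/11

Distances from Ines: Akira:2, Jon:4, Kofi:4, Quinn:1, Rosa:3, Tara:3, Tomas:3, Wes:2. Sum = 22.
n = 9, so closeness = 8/22 = 4/11.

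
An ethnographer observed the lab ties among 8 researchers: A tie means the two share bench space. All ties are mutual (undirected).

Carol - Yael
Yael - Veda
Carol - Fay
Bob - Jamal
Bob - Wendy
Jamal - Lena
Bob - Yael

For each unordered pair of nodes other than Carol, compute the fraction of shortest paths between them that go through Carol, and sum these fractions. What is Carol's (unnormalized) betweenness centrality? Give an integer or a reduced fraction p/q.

6

Pairs whose geodesics pass through Carol — Yael–Fay: 1; Lena–Fay: 1; Fay–Wendy: 1; Fay–Bob: 1; Fay–Veda: 1; Fay–Jamal: 1.
All other pairs contribute 0.
Summing the contributions gives betweenness(Carol) = 6.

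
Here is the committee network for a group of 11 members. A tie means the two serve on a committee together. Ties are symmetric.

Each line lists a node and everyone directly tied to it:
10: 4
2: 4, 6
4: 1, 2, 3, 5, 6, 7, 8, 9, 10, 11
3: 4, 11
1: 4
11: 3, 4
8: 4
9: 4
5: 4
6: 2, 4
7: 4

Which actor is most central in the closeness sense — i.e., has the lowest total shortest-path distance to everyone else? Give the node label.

Farness (sum of distances to all others) for each node — 1:19, 2:18, 3:18, 4:10, 5:19, 6:18, 7:19, 8:19, 9:19, 10:19, 11:18.
The smallest farness is 10, for 4, so 4 has the highest closeness.

4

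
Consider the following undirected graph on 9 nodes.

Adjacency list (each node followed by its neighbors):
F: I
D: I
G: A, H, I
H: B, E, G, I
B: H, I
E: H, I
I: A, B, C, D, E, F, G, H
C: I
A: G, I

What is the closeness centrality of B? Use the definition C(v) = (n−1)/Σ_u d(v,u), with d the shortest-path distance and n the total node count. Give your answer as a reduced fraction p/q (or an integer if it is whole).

4/7

Distances from B: A:2, C:2, D:2, E:2, F:2, G:2, H:1, I:1. Sum = 14.
n = 9, so closeness = 8/14 = 4/7.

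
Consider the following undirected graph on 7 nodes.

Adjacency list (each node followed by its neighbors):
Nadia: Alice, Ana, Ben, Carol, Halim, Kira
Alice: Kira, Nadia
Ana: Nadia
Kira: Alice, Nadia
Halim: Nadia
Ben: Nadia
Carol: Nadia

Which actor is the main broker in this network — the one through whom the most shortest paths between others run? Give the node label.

Unnormalized betweenness of each node: Alice:0, Ana:0, Ben:0, Carol:0, Halim:0, Kira:0, Nadia:14.
Nadia has the largest value, 14, making it the main broker — the node through which the most shortest paths run.

Nadia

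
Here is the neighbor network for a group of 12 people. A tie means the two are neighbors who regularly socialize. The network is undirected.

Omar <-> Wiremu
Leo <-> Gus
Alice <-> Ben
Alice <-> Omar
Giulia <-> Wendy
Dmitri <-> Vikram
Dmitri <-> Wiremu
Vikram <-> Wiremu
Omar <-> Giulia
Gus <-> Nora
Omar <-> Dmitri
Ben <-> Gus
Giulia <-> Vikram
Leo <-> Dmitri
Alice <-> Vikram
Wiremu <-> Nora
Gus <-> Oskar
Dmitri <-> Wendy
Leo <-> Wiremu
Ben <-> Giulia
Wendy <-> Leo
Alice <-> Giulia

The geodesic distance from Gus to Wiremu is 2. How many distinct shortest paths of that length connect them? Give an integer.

The shortest distance is 2. The length-2 paths are: Gus–Nora–Wiremu; Gus–Leo–Wiremu.
That gives 2 distinct shortest paths.

2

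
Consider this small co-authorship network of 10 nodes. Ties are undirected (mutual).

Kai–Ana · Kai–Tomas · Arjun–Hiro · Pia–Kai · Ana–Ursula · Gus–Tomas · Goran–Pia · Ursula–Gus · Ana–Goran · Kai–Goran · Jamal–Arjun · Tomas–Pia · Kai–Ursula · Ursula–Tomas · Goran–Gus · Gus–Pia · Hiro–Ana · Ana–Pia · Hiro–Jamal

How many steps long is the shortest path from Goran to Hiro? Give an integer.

One shortest route is Goran – Ana – Hiro, which uses 2 edges, and Goran and Hiro are not directly tied, so nothing shorter exists. So d(Goran,Hiro) = 2.

2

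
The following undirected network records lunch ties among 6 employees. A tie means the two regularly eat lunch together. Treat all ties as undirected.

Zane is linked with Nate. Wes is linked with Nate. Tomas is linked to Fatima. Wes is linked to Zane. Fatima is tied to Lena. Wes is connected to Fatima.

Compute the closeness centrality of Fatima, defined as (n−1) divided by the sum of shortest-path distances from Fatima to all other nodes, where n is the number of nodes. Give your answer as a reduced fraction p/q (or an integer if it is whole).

Distances from Fatima: Lena:1, Nate:2, Tomas:1, Wes:1, Zane:2. Sum = 7.
n = 6, so closeness = 5/7.

5/7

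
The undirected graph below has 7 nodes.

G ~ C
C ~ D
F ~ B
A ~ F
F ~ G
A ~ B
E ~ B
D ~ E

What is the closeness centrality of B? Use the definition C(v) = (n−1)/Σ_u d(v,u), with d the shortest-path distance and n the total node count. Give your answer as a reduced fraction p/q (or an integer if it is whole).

3/5

Distances from B: A:1, C:3, D:2, E:1, F:1, G:2. Sum = 10.
n = 7, so closeness = 6/10 = 3/5.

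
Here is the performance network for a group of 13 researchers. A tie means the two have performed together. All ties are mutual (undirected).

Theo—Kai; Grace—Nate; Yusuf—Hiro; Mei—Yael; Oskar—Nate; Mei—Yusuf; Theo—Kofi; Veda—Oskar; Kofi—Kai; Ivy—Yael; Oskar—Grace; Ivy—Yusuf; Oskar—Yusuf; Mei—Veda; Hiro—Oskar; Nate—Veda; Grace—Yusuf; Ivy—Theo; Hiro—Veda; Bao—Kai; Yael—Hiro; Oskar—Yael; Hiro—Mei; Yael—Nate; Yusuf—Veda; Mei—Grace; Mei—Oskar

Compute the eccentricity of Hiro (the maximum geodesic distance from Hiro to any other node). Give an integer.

Distances from Hiro: Bao:5, Grace:2, Ivy:2, Kai:4, Kofi:4, Mei:1, Nate:2, Oskar:1, Theo:3, Veda:1, Yael:1, Yusuf:1.
The largest is 5 (to Bao), so the eccentricity of Hiro is 5.

5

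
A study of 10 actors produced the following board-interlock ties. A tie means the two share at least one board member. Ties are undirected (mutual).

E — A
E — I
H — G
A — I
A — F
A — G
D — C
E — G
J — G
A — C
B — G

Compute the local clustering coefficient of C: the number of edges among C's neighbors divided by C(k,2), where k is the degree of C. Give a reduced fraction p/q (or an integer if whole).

0

C's neighbors: A and D (k = 2).
Possible neighbor pairs: C(2,2) = 1. Edges among them: none → e = 0.
Clustering(C) = 0/1.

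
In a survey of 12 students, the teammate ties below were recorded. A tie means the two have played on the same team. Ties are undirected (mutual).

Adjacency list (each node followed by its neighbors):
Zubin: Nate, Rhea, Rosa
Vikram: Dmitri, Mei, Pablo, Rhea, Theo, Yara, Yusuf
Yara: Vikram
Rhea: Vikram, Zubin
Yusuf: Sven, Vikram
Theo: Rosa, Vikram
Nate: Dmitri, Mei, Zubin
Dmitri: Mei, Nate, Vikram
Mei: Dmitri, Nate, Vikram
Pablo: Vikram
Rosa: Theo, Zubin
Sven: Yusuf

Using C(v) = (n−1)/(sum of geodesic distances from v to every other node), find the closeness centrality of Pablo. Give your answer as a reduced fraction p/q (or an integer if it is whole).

Distances from Pablo: Dmitri:2, Mei:2, Nate:3, Rhea:2, Rosa:3, Sven:3, Theo:2, Vikram:1, Yara:2, Yusuf:2, Zubin:3. Sum = 25.
n = 12, so closeness = 11/25.

11/25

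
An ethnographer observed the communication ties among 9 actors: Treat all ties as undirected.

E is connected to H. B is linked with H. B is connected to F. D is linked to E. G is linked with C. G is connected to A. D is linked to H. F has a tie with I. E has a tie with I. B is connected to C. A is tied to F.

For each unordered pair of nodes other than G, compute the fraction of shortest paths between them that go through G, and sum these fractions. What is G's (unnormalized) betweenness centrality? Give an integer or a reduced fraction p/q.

Pairs whose geodesics pass through G — C–A: 1.
All other pairs contribute 0.
Summing the contributions gives betweenness(G) = 1.

1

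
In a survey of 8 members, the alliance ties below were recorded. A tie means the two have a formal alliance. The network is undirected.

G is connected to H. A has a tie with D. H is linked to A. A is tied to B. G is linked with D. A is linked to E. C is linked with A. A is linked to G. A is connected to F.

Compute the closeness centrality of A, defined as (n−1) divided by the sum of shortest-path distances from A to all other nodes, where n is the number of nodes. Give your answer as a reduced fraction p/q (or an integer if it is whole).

1

Distances from A: B:1, C:1, D:1, E:1, F:1, G:1, H:1. Sum = 7.
n = 8, so closeness = 7/7 = 1.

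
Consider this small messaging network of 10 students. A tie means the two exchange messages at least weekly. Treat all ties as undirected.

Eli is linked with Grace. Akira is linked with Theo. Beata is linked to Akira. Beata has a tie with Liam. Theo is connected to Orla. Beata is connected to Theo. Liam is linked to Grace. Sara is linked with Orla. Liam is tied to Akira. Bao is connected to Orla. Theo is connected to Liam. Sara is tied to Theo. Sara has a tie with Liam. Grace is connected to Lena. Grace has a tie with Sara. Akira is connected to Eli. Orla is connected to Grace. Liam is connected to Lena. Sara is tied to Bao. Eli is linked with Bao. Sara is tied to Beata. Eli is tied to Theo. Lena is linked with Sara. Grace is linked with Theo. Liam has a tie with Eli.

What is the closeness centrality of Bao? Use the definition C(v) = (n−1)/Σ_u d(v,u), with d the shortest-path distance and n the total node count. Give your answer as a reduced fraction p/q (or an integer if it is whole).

Distances from Bao: Akira:2, Beata:2, Eli:1, Grace:2, Lena:2, Liam:2, Orla:1, Sara:1, Theo:2. Sum = 15.
n = 10, so closeness = 9/15 = 3/5.

3/5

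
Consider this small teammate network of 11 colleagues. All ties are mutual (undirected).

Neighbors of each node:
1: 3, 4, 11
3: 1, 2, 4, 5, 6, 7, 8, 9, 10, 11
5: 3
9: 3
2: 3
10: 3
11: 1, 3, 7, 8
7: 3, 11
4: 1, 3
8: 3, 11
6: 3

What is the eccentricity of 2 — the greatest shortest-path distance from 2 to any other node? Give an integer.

Distances from 2: 1:2, 3:1, 4:2, 5:2, 6:2, 7:2, 8:2, 9:2, 10:2, 11:2.
The largest is 2 (to 10, 5, 1, 7, 11, 9, 4, 8, and 6), so the eccentricity of 2 is 2.

2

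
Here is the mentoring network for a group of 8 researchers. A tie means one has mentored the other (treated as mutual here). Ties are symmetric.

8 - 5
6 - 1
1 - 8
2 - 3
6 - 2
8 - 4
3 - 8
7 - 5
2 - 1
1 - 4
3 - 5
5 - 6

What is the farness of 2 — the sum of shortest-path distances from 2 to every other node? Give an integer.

Distances from 2: 1:1, 3:1, 4:2, 5:2, 6:1, 7:3, 8:2.
Sum = 1 + 1 + 2 + 2 + 1 + 3 + 2 = 12.

12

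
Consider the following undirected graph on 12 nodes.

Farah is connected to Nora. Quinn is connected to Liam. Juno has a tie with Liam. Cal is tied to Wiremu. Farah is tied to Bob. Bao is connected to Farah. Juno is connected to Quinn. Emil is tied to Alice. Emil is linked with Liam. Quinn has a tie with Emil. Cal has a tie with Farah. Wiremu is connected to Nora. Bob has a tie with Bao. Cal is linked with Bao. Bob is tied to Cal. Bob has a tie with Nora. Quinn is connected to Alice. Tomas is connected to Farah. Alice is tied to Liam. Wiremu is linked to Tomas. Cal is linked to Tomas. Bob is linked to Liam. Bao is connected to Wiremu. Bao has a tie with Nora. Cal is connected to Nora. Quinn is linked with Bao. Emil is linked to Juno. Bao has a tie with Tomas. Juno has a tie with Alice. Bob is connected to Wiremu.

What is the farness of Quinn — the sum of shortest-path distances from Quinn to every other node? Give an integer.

17

Distances from Quinn: Alice:1, Bao:1, Bob:2, Cal:2, Emil:1, Farah:2, Juno:1, Liam:1, Nora:2, Tomas:2, Wiremu:2.
Sum = 1 + 1 + 2 + 2 + 1 + 2 + 1 + 1 + 2 + 2 + 2 = 17.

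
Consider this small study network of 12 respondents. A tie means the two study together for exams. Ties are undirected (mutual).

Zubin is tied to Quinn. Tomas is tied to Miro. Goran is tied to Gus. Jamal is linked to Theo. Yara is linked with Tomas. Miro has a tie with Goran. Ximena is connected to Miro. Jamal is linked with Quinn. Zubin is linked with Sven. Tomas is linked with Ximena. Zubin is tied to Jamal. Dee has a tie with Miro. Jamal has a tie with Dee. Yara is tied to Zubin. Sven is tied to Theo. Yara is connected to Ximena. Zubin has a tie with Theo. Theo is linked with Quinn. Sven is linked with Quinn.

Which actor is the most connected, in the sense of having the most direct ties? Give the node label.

Degrees — Dee:2, Goran:2, Gus:1, Jamal:4, Miro:4, Quinn:4, Sven:3, Theo:4, Tomas:3, Ximena:3, Yara:3, Zubin:5.
The maximum is 5, attained only by Zubin.

Zubin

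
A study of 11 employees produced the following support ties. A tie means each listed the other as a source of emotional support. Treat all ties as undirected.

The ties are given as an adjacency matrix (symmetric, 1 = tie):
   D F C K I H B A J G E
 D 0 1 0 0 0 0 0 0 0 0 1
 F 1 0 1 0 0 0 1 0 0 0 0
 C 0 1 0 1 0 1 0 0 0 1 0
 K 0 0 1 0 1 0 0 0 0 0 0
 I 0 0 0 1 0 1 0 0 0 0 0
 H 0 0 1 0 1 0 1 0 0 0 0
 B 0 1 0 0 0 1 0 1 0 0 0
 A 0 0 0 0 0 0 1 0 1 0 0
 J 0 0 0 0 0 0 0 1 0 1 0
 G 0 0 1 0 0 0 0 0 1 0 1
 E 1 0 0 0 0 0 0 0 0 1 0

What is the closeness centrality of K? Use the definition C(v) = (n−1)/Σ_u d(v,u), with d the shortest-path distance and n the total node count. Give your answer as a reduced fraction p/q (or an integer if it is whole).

5/12

Distances from K: A:4, B:3, C:1, D:3, E:3, F:2, G:2, H:2, I:1, J:3. Sum = 24.
n = 11, so closeness = 10/24 = 5/12.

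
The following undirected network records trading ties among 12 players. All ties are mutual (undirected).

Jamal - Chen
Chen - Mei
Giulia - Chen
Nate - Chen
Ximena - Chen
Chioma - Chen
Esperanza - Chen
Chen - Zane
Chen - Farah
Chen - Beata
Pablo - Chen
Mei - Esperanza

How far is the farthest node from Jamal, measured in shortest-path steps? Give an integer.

Distances from Jamal: Beata:2, Chen:1, Chioma:2, Esperanza:2, Farah:2, Giulia:2, Mei:2, Nate:2, Pablo:2, Ximena:2, Zane:2.
The largest is 2 (to Pablo, Mei, Giulia, Nate, Ximena, Zane, Farah, Esperanza, Chioma, and Beata), so the eccentricity of Jamal is 2.

2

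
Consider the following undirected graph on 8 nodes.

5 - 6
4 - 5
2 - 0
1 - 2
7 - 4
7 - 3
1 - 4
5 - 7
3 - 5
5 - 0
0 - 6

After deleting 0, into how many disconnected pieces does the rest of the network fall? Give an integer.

0's neighbors (2, 5, and 6) remain reachable from one another through other ties, so the rest of the network stays in one piece.

1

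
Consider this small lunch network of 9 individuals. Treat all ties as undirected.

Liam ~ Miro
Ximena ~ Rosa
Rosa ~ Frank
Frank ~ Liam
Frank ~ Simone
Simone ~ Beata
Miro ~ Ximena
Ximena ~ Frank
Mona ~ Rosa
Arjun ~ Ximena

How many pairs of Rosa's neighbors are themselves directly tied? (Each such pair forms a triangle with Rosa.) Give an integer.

Rosa's neighbors: Frank, Mona, and Ximena.
Neighbor pairs that are themselves tied: Rosa–Frank–Ximena. Each forms one triangle with Rosa, for 1 in total.

1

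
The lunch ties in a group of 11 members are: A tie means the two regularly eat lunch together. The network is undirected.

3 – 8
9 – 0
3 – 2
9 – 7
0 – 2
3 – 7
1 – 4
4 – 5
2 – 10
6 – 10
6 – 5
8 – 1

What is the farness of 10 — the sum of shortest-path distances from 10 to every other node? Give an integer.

Distances from 10: 0:2, 1:4, 2:1, 3:2, 4:3, 5:2, 6:1, 7:3, 8:3, 9:3.
Sum = 2 + 4 + 1 + 2 + 3 + 2 + 1 + 3 + 3 + 3 = 24.

24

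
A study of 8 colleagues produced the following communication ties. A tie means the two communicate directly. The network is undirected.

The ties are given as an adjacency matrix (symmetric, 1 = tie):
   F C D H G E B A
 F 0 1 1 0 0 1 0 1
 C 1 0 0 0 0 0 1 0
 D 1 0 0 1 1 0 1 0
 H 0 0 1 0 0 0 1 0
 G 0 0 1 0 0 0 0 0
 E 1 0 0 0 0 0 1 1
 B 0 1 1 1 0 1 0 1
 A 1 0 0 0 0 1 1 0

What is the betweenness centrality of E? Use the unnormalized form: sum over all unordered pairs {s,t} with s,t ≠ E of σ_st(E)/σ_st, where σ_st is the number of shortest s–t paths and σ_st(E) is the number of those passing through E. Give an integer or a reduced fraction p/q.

1/4

Pairs whose geodesics pass through E — F–B: 1/4.
All other pairs contribute 0.
Summing the contributions gives betweenness(E) = 1/4.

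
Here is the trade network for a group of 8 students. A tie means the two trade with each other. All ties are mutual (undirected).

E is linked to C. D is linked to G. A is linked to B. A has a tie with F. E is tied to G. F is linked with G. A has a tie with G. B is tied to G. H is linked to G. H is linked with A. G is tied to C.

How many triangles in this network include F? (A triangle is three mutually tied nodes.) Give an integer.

1

F's neighbors: A and G.
Neighbor pairs that are themselves tied: F–A–G. Each forms one triangle with F, for 1 in total.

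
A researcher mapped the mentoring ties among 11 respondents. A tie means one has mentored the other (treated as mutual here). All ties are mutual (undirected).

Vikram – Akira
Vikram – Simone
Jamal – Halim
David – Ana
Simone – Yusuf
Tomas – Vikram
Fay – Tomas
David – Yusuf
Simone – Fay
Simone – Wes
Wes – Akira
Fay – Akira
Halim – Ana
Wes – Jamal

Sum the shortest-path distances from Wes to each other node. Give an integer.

Distances from Wes: Akira:1, Ana:3, David:3, Fay:2, Halim:2, Jamal:1, Simone:1, Tomas:3, Vikram:2, Yusuf:2.
Sum = 1 + 3 + 3 + 2 + 2 + 1 + 1 + 3 + 2 + 2 = 20.

20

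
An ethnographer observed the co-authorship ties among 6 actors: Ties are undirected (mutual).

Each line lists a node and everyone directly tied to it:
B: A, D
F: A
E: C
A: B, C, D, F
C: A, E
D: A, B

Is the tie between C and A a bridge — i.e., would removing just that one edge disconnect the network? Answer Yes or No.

Without the C–A edge there is no alternate route between C and A, so the network disconnects. It is a bridge.

Yes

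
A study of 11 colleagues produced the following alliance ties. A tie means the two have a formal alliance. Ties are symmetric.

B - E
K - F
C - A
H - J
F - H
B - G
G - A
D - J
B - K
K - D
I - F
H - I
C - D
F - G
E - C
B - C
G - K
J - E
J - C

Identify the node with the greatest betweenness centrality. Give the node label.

F

Unnormalized betweenness of each node: A:9/10, B:67/15, C:123/20, D:19/10, E:19/20, F:77/10, G:359/60, H:157/30, I:0, J:113/15, K:311/60.
F has the largest value, 77/10, making it the main broker — the node through which the most shortest paths run.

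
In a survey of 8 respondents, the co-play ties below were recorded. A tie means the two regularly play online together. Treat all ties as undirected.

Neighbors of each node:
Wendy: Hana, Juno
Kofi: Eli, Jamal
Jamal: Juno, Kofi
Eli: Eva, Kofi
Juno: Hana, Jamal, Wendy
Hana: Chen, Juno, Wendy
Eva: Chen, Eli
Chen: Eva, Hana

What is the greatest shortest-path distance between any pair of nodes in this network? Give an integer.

Eccentricity of each node (its greatest distance to any other): Chen:3, Eli:4, Eva:3, Hana:3, Jamal:3, Juno:3, Kofi:3, Wendy:4.
The maximum eccentricity is 4, realized for instance by the pair Eli–Wendy via Eli – Eva – Chen – Hana – Wendy. So the diameter is 4.

4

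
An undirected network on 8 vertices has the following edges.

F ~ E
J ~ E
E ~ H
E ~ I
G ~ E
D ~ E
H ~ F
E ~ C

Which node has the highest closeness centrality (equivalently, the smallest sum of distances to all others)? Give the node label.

E

Farness (sum of distances to all others) for each node — C:13, D:13, E:7, F:12, G:13, H:12, I:13, J:13.
The smallest farness is 7, for E, so E has the highest closeness.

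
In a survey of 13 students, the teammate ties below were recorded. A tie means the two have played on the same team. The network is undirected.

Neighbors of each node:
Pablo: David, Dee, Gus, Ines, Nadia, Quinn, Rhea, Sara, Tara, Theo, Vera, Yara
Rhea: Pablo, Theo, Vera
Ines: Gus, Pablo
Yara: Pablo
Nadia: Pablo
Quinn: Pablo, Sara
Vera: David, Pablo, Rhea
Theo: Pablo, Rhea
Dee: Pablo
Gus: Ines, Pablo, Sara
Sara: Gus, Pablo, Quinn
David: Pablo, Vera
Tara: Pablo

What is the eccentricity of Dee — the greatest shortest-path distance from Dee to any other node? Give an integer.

Distances from Dee: David:2, Gus:2, Ines:2, Nadia:2, Pablo:1, Quinn:2, Rhea:2, Sara:2, Tara:2, Theo:2, Vera:2, Yara:2.
The largest is 2 (to Rhea, Gus, Tara, Quinn, Vera, Nadia, Sara, Theo, David, Yara, and Ines), so the eccentricity of Dee is 2.

2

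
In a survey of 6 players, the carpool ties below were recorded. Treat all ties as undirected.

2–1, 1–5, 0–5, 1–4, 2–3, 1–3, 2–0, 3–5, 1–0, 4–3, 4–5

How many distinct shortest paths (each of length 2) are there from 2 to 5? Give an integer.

The shortest distance is 2. The length-2 paths are: 2–1–5; 2–0–5; 2–3–5.
That gives 3 distinct shortest paths.

3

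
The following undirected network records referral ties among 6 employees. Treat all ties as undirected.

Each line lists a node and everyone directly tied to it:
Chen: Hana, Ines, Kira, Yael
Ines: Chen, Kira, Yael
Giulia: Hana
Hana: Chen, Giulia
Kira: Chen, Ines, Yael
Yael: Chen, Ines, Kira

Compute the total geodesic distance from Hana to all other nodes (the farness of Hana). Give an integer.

8

Distances from Hana: Chen:1, Giulia:1, Ines:2, Kira:2, Yael:2.
Sum = 1 + 1 + 2 + 2 + 2 = 8.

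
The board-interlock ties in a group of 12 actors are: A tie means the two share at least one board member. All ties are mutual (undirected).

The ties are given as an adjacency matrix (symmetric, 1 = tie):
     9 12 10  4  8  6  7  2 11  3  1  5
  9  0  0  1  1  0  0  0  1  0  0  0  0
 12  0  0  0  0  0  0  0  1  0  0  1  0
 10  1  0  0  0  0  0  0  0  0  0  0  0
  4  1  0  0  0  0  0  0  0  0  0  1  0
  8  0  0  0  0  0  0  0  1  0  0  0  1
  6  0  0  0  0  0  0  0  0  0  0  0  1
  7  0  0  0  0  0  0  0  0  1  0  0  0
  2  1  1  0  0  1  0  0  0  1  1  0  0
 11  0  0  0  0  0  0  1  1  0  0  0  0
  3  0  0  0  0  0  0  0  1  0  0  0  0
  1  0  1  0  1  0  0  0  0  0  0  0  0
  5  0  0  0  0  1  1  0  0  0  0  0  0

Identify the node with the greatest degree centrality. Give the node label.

Degrees — 1:2, 2:5, 3:1, 4:2, 5:2, 6:1, 7:1, 8:2, 9:3, 10:1, 11:2, 12:2.
The maximum is 5, attained only by 2.

2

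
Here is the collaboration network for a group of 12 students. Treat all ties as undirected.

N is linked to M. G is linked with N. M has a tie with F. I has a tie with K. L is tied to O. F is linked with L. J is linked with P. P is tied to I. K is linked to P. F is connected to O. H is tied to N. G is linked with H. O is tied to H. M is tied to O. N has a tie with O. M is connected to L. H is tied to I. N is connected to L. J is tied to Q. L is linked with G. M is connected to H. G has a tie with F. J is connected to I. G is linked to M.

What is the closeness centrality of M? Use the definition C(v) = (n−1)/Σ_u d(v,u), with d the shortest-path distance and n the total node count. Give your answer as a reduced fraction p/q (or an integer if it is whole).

11/21

Distances from M: F:1, G:1, H:1, I:2, J:3, K:3, L:1, N:1, O:1, P:3, Q:4. Sum = 21.
n = 12, so closeness = 11/21.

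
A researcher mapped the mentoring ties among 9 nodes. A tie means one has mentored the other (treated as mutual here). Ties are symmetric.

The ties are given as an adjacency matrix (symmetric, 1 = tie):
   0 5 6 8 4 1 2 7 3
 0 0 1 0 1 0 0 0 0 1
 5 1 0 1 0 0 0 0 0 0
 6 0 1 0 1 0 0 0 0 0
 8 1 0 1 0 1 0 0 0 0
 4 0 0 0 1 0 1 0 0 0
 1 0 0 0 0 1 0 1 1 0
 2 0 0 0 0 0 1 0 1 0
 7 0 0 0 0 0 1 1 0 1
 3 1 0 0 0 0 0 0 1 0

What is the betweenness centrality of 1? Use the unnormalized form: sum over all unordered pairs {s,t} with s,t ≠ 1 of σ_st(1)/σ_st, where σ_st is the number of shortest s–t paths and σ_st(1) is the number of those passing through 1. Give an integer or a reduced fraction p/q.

16/3

Pairs whose geodesics pass through 1 — 6–2: 1; 6–7: 1/3; 8–2: 1; 8–7: 1/2; 4–2: 1; 4–7: 1; 4–3: 1/2.
All other pairs contribute 0.
Summing the contributions gives betweenness(1) = 16/3.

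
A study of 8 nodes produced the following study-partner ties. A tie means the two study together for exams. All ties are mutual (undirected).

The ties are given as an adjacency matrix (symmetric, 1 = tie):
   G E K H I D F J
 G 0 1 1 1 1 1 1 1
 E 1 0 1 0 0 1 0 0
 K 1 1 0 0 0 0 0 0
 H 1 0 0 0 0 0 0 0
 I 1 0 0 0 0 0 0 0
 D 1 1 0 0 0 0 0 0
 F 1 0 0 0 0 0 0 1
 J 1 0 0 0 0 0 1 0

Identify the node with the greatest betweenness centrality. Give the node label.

Unnormalized betweenness of each node: D:0, E:1/2, F:0, G:35/2, H:0, I:0, J:0, K:0.
G has the largest value, 35/2, making it the main broker — the node through which the most shortest paths run.

G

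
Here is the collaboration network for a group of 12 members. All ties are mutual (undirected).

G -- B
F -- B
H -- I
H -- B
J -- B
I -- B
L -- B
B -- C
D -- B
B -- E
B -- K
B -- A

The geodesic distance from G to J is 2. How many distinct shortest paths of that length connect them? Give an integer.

1

The shortest distance is 2, and the only length-2 path is G–B–J. So there is exactly 1 shortest path.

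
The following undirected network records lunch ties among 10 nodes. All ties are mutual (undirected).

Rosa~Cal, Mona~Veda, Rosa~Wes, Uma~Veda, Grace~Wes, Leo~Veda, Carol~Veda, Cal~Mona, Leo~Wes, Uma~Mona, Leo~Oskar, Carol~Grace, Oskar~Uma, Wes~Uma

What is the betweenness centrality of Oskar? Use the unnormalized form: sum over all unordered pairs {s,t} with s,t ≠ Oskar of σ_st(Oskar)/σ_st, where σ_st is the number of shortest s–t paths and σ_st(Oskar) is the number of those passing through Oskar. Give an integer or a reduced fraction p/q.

Pairs whose geodesics pass through Oskar — Uma–Leo: 1/3.
All other pairs contribute 0.
Summing the contributions gives betweenness(Oskar) = 1/3.

1/3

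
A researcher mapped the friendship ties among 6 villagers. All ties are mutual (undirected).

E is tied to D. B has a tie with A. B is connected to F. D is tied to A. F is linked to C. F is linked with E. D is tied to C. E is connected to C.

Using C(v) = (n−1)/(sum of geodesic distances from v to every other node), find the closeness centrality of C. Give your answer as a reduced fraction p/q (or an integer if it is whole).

5/7

Distances from C: A:2, B:2, D:1, E:1, F:1. Sum = 7.
n = 6, so closeness = 5/7.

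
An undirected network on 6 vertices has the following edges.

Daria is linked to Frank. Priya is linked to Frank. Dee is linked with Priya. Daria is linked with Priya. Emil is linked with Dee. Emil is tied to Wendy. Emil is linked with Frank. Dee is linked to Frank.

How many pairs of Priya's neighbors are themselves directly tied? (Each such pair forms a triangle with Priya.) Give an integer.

2

Priya's neighbors: Daria, Dee, and Frank.
Neighbor pairs that are themselves tied: Priya–Daria–Frank; Priya–Dee–Frank. Each forms one triangle with Priya, for 2 in total.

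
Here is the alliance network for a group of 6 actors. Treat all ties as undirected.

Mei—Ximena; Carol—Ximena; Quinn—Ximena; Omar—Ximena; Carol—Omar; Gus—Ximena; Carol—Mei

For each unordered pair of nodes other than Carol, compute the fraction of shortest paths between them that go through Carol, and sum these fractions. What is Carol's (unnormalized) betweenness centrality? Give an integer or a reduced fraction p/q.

Pairs whose geodesics pass through Carol — Mei–Omar: 1/2.
All other pairs contribute 0.
Summing the contributions gives betweenness(Carol) = 1/2.

1/2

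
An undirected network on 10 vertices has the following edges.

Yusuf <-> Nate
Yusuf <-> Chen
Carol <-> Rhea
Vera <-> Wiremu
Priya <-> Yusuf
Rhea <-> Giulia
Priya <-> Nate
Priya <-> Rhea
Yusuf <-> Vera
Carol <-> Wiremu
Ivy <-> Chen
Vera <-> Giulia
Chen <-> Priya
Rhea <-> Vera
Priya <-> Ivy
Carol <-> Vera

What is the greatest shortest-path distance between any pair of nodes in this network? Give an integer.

4

Eccentricity of each node (its greatest distance to any other): Carol:3, Chen:3, Giulia:3, Ivy:4, Nate:3, Priya:3, Rhea:2, Vera:3, Wiremu:4, Yusuf:2.
The maximum eccentricity is 4, realized for instance by the pair Wiremu–Ivy via Wiremu – Vera – Yusuf – Chen – Ivy. So the diameter is 4.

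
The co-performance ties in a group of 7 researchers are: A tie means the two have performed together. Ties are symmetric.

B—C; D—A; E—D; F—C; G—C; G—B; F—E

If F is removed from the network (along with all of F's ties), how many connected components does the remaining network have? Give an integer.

2

Without F, the remaining ties split the others into: {A, D, E}; {B, C, G}.
That's 2 separate components.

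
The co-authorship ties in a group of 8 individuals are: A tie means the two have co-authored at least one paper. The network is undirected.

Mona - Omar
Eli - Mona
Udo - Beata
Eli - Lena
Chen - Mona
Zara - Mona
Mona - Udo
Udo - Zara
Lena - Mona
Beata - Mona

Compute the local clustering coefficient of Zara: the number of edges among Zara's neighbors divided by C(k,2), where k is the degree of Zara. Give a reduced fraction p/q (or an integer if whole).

1

Zara's neighbors: Mona and Udo (k = 2).
Possible neighbor pairs: C(2,2) = 1. Edges among them: Mona–Udo → e = 1.
Clustering(Zara) = 1/1.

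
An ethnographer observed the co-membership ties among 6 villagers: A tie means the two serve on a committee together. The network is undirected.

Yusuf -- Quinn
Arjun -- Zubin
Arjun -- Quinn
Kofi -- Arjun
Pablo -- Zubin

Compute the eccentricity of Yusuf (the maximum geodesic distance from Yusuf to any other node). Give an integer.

Distances from Yusuf: Arjun:2, Kofi:3, Pablo:4, Quinn:1, Zubin:3.
The largest is 4 (to Pablo), so the eccentricity of Yusuf is 4.

4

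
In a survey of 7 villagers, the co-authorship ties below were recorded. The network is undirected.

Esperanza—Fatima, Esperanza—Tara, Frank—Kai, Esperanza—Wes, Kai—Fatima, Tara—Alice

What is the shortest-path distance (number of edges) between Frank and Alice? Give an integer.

5

One shortest route is Frank – Kai – Fatima – Esperanza – Tara – Alice, which uses 5 edges, and at distance 4 from Frank we only reach {Tara, Wes}, which does not include Alice. So d(Frank,Alice) = 5.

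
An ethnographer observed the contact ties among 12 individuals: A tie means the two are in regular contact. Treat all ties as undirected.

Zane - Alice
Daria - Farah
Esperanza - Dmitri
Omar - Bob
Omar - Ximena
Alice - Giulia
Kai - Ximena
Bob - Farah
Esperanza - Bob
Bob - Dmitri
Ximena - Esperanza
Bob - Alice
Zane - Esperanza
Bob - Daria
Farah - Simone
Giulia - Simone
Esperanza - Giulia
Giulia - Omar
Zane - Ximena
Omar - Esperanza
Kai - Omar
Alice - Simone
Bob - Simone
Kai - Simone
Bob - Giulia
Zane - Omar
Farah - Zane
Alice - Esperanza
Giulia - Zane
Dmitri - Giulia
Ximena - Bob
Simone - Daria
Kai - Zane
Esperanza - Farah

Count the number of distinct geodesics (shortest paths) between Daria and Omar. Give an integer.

The shortest distance is 2, and the only length-2 path is Daria–Bob–Omar. So there is exactly 1 shortest path.

1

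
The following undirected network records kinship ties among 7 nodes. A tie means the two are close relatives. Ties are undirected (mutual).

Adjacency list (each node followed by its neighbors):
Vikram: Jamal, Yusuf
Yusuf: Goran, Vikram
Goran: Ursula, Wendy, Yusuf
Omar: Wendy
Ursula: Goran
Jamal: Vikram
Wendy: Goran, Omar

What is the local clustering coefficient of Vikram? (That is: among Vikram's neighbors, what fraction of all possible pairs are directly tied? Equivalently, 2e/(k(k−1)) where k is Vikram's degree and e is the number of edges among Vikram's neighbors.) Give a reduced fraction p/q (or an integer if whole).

0

Vikram's neighbors: Jamal and Yusuf (k = 2).
Possible neighbor pairs: C(2,2) = 1. Edges among them: none → e = 0.
Clustering(Vikram) = 0/1.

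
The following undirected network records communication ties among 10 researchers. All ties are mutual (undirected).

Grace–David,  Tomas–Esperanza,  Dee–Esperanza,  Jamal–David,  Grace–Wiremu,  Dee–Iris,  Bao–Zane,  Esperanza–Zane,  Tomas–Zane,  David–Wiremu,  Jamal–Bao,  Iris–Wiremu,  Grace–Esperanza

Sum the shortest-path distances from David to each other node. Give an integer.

18

Distances from David: Bao:2, Dee:3, Esperanza:2, Grace:1, Iris:2, Jamal:1, Tomas:3, Wiremu:1, Zane:3.
Sum = 2 + 3 + 2 + 1 + 2 + 1 + 3 + 1 + 3 = 18.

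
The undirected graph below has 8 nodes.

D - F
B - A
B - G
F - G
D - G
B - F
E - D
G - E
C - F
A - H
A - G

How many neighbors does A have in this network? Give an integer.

A is directly tied to B, G, and H. That is 3 neighbors, so the degree of A is 3.

3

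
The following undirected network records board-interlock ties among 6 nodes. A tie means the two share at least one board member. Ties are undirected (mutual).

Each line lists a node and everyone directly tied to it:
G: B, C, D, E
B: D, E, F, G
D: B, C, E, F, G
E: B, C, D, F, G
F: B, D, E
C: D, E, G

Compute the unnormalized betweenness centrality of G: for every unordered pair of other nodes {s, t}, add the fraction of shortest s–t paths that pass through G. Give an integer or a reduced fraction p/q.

1/3

Pairs whose geodesics pass through G — C–B: 1/3.
All other pairs contribute 0.
Summing the contributions gives betweenness(G) = 1/3.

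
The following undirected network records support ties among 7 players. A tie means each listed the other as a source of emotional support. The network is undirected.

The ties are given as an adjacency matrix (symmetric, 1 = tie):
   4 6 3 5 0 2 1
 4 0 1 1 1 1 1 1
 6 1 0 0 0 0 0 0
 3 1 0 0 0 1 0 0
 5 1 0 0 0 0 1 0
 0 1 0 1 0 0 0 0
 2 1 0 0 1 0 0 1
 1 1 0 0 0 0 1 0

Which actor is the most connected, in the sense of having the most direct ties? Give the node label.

4

Degrees — 0:2, 1:2, 2:3, 3:2, 4:6, 5:2, 6:1.
The maximum is 6, attained only by 4.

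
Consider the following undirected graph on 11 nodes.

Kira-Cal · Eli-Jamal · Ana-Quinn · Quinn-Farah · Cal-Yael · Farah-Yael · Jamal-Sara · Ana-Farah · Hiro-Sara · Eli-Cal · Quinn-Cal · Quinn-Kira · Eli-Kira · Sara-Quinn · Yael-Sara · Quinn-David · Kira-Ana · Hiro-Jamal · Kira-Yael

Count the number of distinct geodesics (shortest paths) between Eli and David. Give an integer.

2

The shortest distance is 3. The length-3 paths are: Eli–Cal–Quinn–David; Eli–Kira–Quinn–David.
That gives 2 distinct shortest paths.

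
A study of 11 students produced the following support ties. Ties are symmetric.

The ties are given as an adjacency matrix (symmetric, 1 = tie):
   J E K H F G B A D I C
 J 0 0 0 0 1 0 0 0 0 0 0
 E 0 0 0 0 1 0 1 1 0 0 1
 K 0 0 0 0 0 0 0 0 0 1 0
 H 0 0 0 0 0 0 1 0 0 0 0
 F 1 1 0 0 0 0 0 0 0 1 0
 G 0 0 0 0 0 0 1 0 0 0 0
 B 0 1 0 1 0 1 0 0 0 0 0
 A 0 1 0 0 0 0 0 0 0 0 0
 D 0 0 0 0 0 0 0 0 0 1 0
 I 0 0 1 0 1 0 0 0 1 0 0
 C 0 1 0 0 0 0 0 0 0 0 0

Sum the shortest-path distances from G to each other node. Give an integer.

32

Distances from G: A:3, B:1, C:3, D:5, E:2, F:3, H:2, I:4, J:4, K:5.
Sum = 3 + 1 + 3 + 5 + 2 + 3 + 2 + 4 + 4 + 5 = 32.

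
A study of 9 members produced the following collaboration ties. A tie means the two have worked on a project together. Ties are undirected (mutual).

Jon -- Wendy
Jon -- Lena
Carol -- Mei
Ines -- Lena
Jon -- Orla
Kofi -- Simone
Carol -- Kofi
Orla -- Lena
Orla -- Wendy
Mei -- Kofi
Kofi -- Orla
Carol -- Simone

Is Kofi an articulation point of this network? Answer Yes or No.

Yes

Removing Kofi leaves {Carol, Mei, and Simone} with no path to {Ines, Jon, Lena, Orla, and Wendy}, so the network splits into 2 components. Kofi is a cut vertex.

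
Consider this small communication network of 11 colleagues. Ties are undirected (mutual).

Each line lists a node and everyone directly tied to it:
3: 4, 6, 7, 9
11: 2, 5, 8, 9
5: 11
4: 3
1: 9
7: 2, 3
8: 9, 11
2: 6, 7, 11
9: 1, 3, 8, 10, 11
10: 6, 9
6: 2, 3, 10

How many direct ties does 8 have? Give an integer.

8 is directly tied to 9 and 11. That is 2 neighbors, so the degree of 8 is 2.

2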